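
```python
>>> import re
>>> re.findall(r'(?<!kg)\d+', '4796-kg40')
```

A negative assertion filters positions out without eating any characters.
Walking the string: at [0:4] → '4796'; at [8:9] → '0'.
With no groups in the pattern, `findall` gives back each whole match — 2 here.

['4796', '0']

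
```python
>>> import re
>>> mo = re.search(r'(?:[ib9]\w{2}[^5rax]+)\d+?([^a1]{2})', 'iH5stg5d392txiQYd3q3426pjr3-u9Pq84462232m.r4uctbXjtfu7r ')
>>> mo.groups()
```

('d3',)

The pattern matches one of [ib9], then exactly 2 of a word character, then one or more of any character except [5rax] (non-capturing group); then one or more of a digit (lazy); then exactly 2 of any character except [a1] (captured).
`search` walks the string left to right and returns the first match it finds.
The match spans [0:9] → 'iH5stg5d3'.
Captured: group 1 = 'd3'.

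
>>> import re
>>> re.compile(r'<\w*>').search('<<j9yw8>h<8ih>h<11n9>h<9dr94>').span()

(1, 8)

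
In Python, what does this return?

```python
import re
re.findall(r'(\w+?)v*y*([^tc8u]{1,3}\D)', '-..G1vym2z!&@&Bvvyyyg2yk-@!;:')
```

[('G', '1vym'), ('2', 'z!&@'), ('B', 'g2yk')]

With 2 capturing groups, `findall` returns a 2-tuple per match.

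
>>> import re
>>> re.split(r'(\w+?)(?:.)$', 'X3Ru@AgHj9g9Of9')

['X3Ru@', 'AgHj9g9Of', '']

This matches one or more of a word character (lazy) (captured); then any character (non-capturing group); then anchored at the end.
Matches to split on: at [5:15] → 'AgHj9g9Of9'.
With a capturing group present, the delimiter's captured portion is kept in the result list.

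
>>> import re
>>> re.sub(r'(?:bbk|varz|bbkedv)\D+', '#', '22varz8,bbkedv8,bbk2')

`sub` substitutes '#' at each match site.

'22varz8,#8,bbk2'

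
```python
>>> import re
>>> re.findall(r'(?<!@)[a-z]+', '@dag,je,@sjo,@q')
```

['ag', 'je', 'jo']

The negative lookaround is zero-width — it rules out positions where the adjacent text would match, without consuming anything.
Scanning left to right: at [2:4] → 'ag'; at [5:7] → 'je'; at [10:12] → 'jo'.
Since nothing is captured, `findall` lists the 3 matched substrings directly.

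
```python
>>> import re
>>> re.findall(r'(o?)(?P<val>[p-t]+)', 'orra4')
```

[('o', 'rr')]

The pattern matches optionally a literal 'o' (captured); then one or more of a character in [p-t] (captured as 'val').
Matches: at [0:3] match 'orr', groups = ('o', 'rr').
2 groups means the one result is a tuple of 2 captured strings — 1 here.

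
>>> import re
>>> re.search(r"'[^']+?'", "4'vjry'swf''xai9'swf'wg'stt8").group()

"'vjry'"

`re.search` scans for the first position where the pattern succeeds.
The match spans [1:7] → "'vjry'".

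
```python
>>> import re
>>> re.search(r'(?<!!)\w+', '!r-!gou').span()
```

A negative assertion filters positions out without eating any characters.
`re.search` tries every starting position until one works.
The match spans [5:7] → 'ou'.

(5, 7)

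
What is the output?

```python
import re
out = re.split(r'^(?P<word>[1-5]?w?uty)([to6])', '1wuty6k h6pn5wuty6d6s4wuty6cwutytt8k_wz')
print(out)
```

This matches anchored at the start of the string; then optionally a character in [1-5], then optionally the literal 'w', then the literal 'uty' (captured as 'word'); then one of [to6] (captured).
Matches to split on: at [0:6] → '1wuty6'.
`re.split` interleaves the captured-group text with the surrounding fragments.

['', '1wuty', '6', 'k h6pn5wuty6d6s4wuty6cwutytt8k_wz']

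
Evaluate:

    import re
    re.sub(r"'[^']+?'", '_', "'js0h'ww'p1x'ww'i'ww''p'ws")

Matches: at [0:6] → "'js0h'"; at [8:13] → "'p1x'"; at [15:18] → "'i'"; at [21:24] → "'p'".
Each match is replaced by '_'.

"_ww_ww_ww'_ws"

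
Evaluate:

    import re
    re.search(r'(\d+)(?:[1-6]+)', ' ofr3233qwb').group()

'3233'

The match spans [4:8] → '3233'.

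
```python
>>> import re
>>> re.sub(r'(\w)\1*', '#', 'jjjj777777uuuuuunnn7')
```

'#####'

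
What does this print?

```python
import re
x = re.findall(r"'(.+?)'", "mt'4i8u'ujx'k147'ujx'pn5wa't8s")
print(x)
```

Scanning left to right: at [2:8] match "'4i8u'", group 1 = '4i8u'; at [11:17] match "'k147'", group 1 = 'k147'; at [20:27] match "'pn5wa'", group 1 = 'pn5wa'.
Because there's exactly one group, `findall` drops the full match and keeps group 1 from each hit.

['4i8u', 'k147', 'pn5wa']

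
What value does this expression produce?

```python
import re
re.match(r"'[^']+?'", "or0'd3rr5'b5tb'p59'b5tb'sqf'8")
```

`re.match` only tries the pattern at the start of the string.
Here position 0 doesn't satisfy it, so the call returns None.

None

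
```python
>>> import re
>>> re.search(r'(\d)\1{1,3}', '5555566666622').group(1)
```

'5'

`\1` is not a pattern — it's the concrete string captured by group 1, re-applied verbatim.
`re.search` tries every starting position until one works.
The match spans [0:4] → '5555'.
Captured: group 1 = '5'.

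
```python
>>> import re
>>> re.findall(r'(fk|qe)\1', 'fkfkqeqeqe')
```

['fk', 'qe']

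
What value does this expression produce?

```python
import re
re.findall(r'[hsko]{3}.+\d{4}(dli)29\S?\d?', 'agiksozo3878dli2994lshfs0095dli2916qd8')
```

['dli']

Pattern: exactly 3 of one of [hsko], then one or more of any character, then exactly 4 of a digit; then the literal 'dl', then the literal 'i' (captured); then the literal '29', then optionally a non-whitespace character, then optionally a digit.
Scanning left to right: at [3:35] match 'ksozo3878dli2994lshfs0095dli2916', group 1 = 'dli'.
Because there's exactly one group, `findall` drops the full match and keeps group 1 from the one hit.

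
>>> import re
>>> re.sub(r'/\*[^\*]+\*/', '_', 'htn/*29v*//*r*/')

`sub` substitutes '_' at each match site.

'htn__'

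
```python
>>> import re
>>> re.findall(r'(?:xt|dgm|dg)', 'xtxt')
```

['xt', 'xt']

Since nothing is captured, `findall` lists the 2 matched substrings directly.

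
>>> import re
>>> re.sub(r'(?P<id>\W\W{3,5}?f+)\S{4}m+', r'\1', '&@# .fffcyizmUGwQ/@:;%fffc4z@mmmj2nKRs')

'&@# .fffUGwQ/@:;%fffj2nKRs'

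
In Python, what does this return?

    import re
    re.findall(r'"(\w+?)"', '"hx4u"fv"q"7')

`findall` collects group 1 from each match (2 total).

['hx4u', 'q']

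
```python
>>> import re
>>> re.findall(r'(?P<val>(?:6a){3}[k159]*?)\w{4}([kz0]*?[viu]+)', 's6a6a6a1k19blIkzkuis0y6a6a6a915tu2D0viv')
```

The pattern matches the literal '6a' repeated 3 times, then zero or more of one of [k159] (lazy) (captured as 'val'); then exactly 4 of a word character; then zero or more of one of [kz0] (lazy), then one or more of one of [viu] (captured).
Scanning left to right: at [1:19] match '6a6a6a1k19blIkzkui', groups = ('6a6a6a1k1', 'kzkui'); at [22:33] match '6a6a6a915tu', groups = ('6a6a6a', 'u').
Multiple groups make `findall` return tuples — one 2-tuple for each match.

[('6a6a6a1k1', 'kzkui'), ('6a6a6a', 'u')]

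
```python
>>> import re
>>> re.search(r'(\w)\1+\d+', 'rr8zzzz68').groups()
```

The match spans [0:3] → 'rr8'.
Captured: group 1 = 'r'.

('r',)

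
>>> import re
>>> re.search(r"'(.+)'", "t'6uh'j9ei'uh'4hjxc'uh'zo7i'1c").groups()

`re.search` scans for the first position where the pattern succeeds.
The match spans [1:28] → "'6uh'j9ei'uh'4hjxc'uh'zo7i'".
Captured: group 1 = "6uh'j9ei'uh'4hjxc'uh'zo7i".

("6uh'j9ei'uh'4hjxc'uh'zo7i",)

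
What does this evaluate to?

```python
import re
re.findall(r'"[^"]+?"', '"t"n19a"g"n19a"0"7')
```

['"t"', '"g"', '"0"']

Walking the string: at [0:3] → '"t"'; at [7:10] → '"g"'; at [14:17] → '"0"'.
No capturing groups, so `findall` returns the 3 full match strings.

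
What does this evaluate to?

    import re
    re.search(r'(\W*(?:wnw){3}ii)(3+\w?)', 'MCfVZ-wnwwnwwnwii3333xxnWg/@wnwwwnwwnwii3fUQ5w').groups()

('-wnwwnwwnwii', '3333x')

The match spans [5:22] → '-wnwwnwwnwii3333x'.
Captured: group 1 = '-wnwwnwwnwii', group 2 = '3333x'.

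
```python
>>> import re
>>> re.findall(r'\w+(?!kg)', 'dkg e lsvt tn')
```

`(?!…)`/`(?<!…)` only lets a position through if the neighbouring text does NOT match; no characters are consumed.
Matches: at [0:3] → 'dkg'; at [4:5] → 'e'; at [6:10] → 'lsvt'; at [11:13] → 'tn'.
Since nothing is captured, `findall` lists the 4 matched substrings directly.

['dkg', 'e', 'lsvt', 'tn']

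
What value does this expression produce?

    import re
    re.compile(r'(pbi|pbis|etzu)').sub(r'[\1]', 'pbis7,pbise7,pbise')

Alternation isn't longest-match — the leftmost alternative that fits at this position is chosen.
Matches: at [0:3] → 'pbi'; at [6:9] → 'pbi'; at [13:16] → 'pbi'.
Each match is replaced using the text its own group 1 captured.

'[pbi]s7,[pbi]se7,[pbi]se'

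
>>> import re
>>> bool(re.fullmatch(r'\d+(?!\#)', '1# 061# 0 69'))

`re.fullmatch` is like wrapping the pattern in `^…$` (in single-line mode).
Here the pattern can't cover the whole string, so the call returns None, and `bool(None)` is False.

False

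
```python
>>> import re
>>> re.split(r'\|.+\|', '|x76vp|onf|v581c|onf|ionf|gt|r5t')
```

['', 'r5t']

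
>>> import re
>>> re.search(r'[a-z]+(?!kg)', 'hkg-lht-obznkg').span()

(0, 3)

The negative lookahead/lookbehind blocks any match where the forbidden context is present.
The match spans [0:3] → 'hkg'.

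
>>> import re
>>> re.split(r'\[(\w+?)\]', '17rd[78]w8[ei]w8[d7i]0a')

['17rd', '78', 'w8', 'ei', 'w8', 'd7i', '0a']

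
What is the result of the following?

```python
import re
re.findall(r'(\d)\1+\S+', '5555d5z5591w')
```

['5']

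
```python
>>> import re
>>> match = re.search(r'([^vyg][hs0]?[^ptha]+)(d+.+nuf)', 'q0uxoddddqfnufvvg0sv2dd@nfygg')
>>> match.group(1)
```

The match spans [0:14] → 'q0uxoddddqfnuf'.
Captured: group 1 = 'q0uxoddd', group 2 = 'dqfnuf'.

'q0uxoddd'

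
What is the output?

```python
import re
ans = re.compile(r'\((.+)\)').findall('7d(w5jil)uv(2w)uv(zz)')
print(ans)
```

['w5jil)uv(2w)uv(zz']

One capturing group, so `findall` returns just the captured substring from the one match — 1 in all.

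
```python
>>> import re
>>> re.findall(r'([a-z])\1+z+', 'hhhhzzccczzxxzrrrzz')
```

['h', 'c', 'x', 'r']

A backreference is literal: `\1` must see the identical characters the first group matched.
With a single group, `findall` returns only what that group captured — 4 items.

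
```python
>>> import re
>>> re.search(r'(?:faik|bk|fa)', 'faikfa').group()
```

'faik'

Branches in `(...|...)` are attempted left-to-right; the first branch that allows the whole pattern to succeed is taken.
`re.search` scans for the first position where the pattern succeeds.
The match spans [0:4] → 'faik'.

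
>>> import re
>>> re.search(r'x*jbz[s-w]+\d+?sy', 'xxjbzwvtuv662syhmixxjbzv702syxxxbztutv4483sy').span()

(0, 15)

Pattern: zero or more of a literal 'x', then the literal 'jbz'; then one or more of a character in [s-w]; then one or more of a digit (lazy), then the literal 'sy'.
`re.search` tries every starting position until one works.
The match spans [0:15] → 'xxjbzwvtuv662sy'.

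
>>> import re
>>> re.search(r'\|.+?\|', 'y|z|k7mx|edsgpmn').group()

'|z|'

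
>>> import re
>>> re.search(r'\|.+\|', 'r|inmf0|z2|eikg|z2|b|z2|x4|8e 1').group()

The match spans [1:27] → '|inmf0|z2|eikg|z2|b|z2|x4|'.

'|inmf0|z2|eikg|z2|b|z2|x4|'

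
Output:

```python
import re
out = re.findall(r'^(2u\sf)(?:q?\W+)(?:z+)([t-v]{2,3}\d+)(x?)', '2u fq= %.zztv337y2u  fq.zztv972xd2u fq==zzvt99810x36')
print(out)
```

[('2u f', 'tv337', '')]

`findall` packs the 3 group values into a tuple for every match.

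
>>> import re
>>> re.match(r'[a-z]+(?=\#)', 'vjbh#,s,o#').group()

With `match`, the pattern is implicitly anchored at the beginning.
The match spans [0:4] → 'vjbh'.

'vjbh'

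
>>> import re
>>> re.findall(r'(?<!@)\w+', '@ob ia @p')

['b', 'ia']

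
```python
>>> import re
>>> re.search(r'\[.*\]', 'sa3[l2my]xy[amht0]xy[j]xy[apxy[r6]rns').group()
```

Unlike `match`, `search` isn't anchored — it looks for the pattern anywhere in the string.
The match spans [3:34] → '[l2my]xy[amht0]xy[j]xy[apxy[r6]'.

'[l2my]xy[amht0]xy[j]xy[apxy[r6]'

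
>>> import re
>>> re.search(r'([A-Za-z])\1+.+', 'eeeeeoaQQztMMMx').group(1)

'e'

A backreference is literal: `\1` must see the identical characters the first group matched.
`re.search` scans for the first position where the pattern succeeds.
The match spans [0:15] → 'eeeeeoaQQztMMMx'.
Captured: group 1 = 'e'.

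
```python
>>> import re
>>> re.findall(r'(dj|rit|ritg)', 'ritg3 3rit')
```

['rit', 'rit']

Alternation isn't longest-match — the leftmost alternative that fits at this position is chosen.
Scanning left to right: at [0:3] match 'rit', group 1 = 'rit'; at [7:10] match 'rit', group 1 = 'rit'.
One capturing group, so `findall` returns just the captured substring from each match — 2 in all.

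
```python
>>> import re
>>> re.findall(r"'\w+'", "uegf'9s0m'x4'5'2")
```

["'9s0m'", "'5'"]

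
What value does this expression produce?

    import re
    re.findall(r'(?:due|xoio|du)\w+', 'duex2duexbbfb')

['duex2duexbbfb']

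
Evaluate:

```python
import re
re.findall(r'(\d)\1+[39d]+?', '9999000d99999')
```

The backreference `\1` re-matches whatever the first group consumed, character for character.
Scanning left to right: at [0:4] match '9999', group 1 = '9'; at [4:8] match '000d', group 1 = '0'; at [8:13] match '99999', group 1 = '9'.
With a single group, `findall` returns only what that group captured — 3 items.

['9', '0', '9']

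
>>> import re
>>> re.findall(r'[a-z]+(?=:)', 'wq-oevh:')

The `(?=…)`/`(?<=…)` assertion just peeks at neighbouring text; it doesn't advance the match position.
No capturing groups, so `findall` returns the 1 full match string.

['oevh']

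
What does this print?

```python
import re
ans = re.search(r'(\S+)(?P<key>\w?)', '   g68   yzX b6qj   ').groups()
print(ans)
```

('g68', '')

This matches one or more of a non-whitespace character (captured); then optionally a word character (captured as 'key').
`search` walks the string left to right and returns the first match it finds.
The match spans [3:6] → 'g68'.
Captured: group 1 = 'g68', group 2 = ''.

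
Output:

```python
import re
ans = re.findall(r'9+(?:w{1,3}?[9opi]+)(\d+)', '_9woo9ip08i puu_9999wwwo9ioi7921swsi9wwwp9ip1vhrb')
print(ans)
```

['08', '7921', '1']

Pattern: one or more of a literal '9'; then 1 to 3 of the literal 'w' (lazy), then one or more of one of [9opi] (non-capturing group); then one or more of a digit (captured).
Because there's exactly one group, `findall` drops the full match and keeps group 1 from each hit.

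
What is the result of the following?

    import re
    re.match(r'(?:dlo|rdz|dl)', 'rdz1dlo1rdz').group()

'rdz'

`re.match` won't scan ahead — the pattern has to work from the very first character.
The match spans [0:3] → 'rdz'.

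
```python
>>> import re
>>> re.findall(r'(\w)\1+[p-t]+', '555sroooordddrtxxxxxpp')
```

`\1` is not a pattern — it's the concrete string captured by group 1, re-applied verbatim.
Walking the string: at [0:5] match '555sr', group 1 = '5'; at [5:10] match 'oooor', group 1 = 'o'; at [10:15] match 'dddrt', group 1 = 'd'; at [15:22] match 'xxxxxpp', group 1 = 'x'.
One capturing group, so `findall` returns just the captured substring from each match — 4 in all.

['5', 'o', 'd', 'x']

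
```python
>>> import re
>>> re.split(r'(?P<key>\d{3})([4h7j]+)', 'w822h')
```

This matches exactly 3 of a digit (captured as 'key'); then one or more of one of [4h7j] (captured).
Matches to split on: at [1:5] → '822h'.
With a capturing group present, the delimiter's captured portion is kept in the result list.

['w', '822', 'h', '']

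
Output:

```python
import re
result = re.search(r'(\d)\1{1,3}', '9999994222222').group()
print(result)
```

`\1` is not a pattern — it's the concrete string captured by group 1, re-applied verbatim.
The match spans [0:4] → '9999'.

9999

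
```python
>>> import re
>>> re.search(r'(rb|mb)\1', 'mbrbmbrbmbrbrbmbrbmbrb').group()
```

The backreference `\1` re-matches whatever the first group consumed, character for character.
`re.search` scans for the first position where the pattern succeeds.
The match spans [10:14] → 'rbrb'.
Captured: group 1 = 'rb'.

'rbrb'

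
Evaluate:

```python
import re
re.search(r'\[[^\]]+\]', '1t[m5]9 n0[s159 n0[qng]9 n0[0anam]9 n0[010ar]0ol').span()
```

(2, 6)

The match spans [2:6] → '[m5]'.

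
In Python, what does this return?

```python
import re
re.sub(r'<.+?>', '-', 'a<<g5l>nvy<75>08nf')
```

'a-nvy-08nf'

A non-greedy quantifier consumes as few characters as it can — just enough that the remainder of the pattern still matches from where it stops; whatever follows it matches normally.
Matches: at [1:7] → '<<g5l>'; at [10:14] → '<75>'.
`sub` substitutes '-' at each match site.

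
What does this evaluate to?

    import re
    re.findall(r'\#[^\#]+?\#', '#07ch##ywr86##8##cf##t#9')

Since nothing is captured, `findall` lists the 5 matched substrings directly.

['#07ch#', '#ywr86#', '#8#', '#cf#', '#t#']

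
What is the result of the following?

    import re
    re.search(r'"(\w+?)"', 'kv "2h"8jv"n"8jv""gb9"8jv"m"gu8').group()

The match spans [3:7] → '"2h"'.

'"2h"'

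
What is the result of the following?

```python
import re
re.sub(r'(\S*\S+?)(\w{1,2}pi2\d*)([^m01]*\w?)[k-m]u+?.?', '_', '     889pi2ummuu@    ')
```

'     _@    '

This matches zero or more of a non-whitespace character, then one or more of a non-whitespace character (lazy) (captured); then 1 to 2 of a word character, then the literal 'pi2', then zero or more of a digit (captured); then zero or more of any character except [m01], then optionally a word character (captured); then a character in [k-m]; then one or more of the literal 'u' (lazy), then optionally any character.
Matches: at [5:16] → '889pi2ummuu'.
Every occurrence is swapped for '_'.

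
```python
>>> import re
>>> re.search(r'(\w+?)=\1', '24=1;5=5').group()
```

After group 1 captures some text, `\1` only succeeds where that same text appears again.
`search` walks the string left to right and returns the first match it finds.
The match spans [5:8] → '5=5'.
Captured: group 1 = '5'.

'5=5'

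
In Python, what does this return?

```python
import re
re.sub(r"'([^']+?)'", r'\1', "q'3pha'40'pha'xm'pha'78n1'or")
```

"q3pha40phaxmpha78n1'or"

Matches: at [1:7] → "'3pha'"; at [9:14] → "'pha'"; at [16:21] → "'pha'".
`\1` in the replacement pulls in group 1's text for each match.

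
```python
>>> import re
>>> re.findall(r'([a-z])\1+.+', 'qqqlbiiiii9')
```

['q']

The backreference `\1` re-matches whatever the first group consumed, character for character.
Matches: at [0:11] match 'qqqlbiiiii9', group 1 = 'q'.
Because there's exactly one group, `findall` drops the full match and keeps group 1 from the one hit.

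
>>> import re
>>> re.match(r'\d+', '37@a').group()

Pattern: one or more of a digit.
`re.match` won't scan ahead — the pattern has to work from the very first character.
The match spans [0:2] → '37'.

'37'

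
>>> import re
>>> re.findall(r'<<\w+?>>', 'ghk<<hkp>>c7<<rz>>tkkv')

['<<hkp>>', '<<rz>>']

`findall` yields the raw match text (2 of them) because the pattern has no groups.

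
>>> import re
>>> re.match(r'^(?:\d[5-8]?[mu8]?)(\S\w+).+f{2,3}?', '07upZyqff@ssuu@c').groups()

Pattern: anchored at the start of the string; then a digit, then optionally a character in [5-8], then optionally one of [mu8] (non-capturing group); then a non-whitespace character, then one or more of a word character (captured); then one or more of any character, then 2 to 3 of the literal 'f' (lazy).
`re.match` won't scan ahead — the pattern has to work from the very first character.
The match spans [0:9] → '07upZyqff'.
Captured: group 1 = 'pZy'.

('pZy',)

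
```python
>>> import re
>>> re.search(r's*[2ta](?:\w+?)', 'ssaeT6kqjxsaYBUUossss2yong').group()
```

Pattern: zero or more of the literal 's', then one of [2ta]; then one or more of a word character (lazy) (non-capturing group).
With the lazy modifier that quantifier settles for the fewest repetitions that let the rest of the pattern succeed (the atoms after it are unaffected and can still be greedy).
`re.search` tries every starting position until one works.
The match spans [0:4] → 'ssae'.

'ssae'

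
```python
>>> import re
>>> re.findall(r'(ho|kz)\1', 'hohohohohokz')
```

['ho', 'ho']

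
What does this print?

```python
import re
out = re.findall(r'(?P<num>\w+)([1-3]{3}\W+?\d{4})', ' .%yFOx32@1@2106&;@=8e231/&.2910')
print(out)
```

[('8e', '231/&.2910')]

This matches one or more of a word character (captured as 'num'); then exactly 3 of a character in [1-3], then one or more of a non-word character (lazy), then exactly 4 of a digit (captured).
`findall` packs the 2 group values into a tuple for every match.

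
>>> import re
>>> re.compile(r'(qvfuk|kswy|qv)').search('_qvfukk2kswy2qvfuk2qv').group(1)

'qvfuk'

`|` is ordered: at each position the engine commits to the first alternative that works.
`re.search` scans for the first position where the pattern succeeds.
The match spans [1:6] → 'qvfuk'.
Captured: group 1 = 'qvfuk'.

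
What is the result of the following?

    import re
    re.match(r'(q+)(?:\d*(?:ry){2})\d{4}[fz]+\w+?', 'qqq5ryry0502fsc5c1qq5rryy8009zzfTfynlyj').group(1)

'qqq'

The match spans [0:14] → 'qqq5ryry0502fs'.
Captured: group 1 = 'qqq'.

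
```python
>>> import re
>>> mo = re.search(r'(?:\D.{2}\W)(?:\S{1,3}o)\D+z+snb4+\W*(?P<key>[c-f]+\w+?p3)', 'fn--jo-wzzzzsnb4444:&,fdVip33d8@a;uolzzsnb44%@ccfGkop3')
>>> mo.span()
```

(0, 28)

This matches a non-digit, then exactly 2 of any character, then a non-word character (non-capturing group); then 1 to 3 of a non-whitespace character, then a literal 'o' (non-capturing group); then one or more of a non-digit, then one or more of a literal 'z', then the literal 's'; then the literal 'nb', then one or more of a literal '4', then zero or more of a non-word character; then one or more of a character in [c-f], then one or more of a word character (lazy), then the literal 'p3' (captured as 'key').
The match spans [0:28] → 'fn--jo-wzzzzsnb4444:&,fdVip3'.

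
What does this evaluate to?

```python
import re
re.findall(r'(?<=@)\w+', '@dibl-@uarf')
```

['dibl', 'uarf']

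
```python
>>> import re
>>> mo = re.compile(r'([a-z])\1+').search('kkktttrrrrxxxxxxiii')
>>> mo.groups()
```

('k',)

`\1` has to match the exact text group 1 already captured.
`re.search` tries every starting position until one works.
The match spans [0:3] → 'kkk'.
Captured: group 1 = 'k'.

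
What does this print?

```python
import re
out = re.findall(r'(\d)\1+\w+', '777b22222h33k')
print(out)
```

['7']

`\1` is not a pattern — it's the concrete string captured by group 1, re-applied verbatim.
Because there's exactly one group, `findall` drops the full match and keeps group 1 from the one hit.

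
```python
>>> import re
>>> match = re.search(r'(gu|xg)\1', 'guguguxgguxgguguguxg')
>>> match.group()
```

'gugu'

`\1` is not a pattern — it's the concrete string captured by group 1, re-applied verbatim.
The match spans [0:4] → 'gugu'.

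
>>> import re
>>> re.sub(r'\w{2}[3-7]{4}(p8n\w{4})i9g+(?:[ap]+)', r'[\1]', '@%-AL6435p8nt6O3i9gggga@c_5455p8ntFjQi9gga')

'@%-[p8nt6O3]@[p8ntFjQ]'

Pattern: exactly 2 of a word character, then exactly 4 of a character in [3-7]; then the literal 'p8n', then exactly 4 of a word character (captured); then the literal 'i9', then one or more of the literal 'g'; then one or more of one of [ap] (non-capturing group).
Matches: at [3:23] → 'AL6435p8nt6O3i9gggga'; at [24:42] → 'c_5455p8ntFjQi9gga'.
`\1` in the replacement pulls in group 1's text for each match.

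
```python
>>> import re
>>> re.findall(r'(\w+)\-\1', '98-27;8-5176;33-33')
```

['33']

`\1` is not a pattern — it's the concrete string captured by group 1, re-applied verbatim.
`findall` collects group 1 from the one match (1 total).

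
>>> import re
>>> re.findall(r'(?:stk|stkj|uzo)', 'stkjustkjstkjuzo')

['stk', 'stk', 'stk', 'uzo']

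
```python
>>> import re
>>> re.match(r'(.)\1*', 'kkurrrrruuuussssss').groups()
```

('k',)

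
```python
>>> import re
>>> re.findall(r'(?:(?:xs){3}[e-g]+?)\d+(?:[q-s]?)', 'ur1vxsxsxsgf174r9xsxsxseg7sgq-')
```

This matches the literal 'xs' repeated 3 times, then one or more of a character in [e-g] (lazy) (non-capturing group); then one or more of a digit; then optionally a character in [q-s] (non-capturing group).
Matches: at [4:16] → 'xsxsxsgf174r'; at [17:27] → 'xsxsxseg7s'.
`findall` yields the raw match text (2 of them) because the pattern has no groups.

['xsxsxsgf174r', 'xsxsxseg7s']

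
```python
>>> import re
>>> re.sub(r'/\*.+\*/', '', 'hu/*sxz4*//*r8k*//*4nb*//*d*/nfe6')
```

'hunfe6'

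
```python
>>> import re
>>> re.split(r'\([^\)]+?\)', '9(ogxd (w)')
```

['9', '']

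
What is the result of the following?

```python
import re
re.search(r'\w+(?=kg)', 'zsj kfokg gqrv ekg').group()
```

'kfo'

Lookahead/lookbehind check context without consuming it, so the matched span excludes the asserted characters.
Unlike `match`, `search` isn't anchored — it looks for the pattern anywhere in the string.
The match spans [4:7] → 'kfo'.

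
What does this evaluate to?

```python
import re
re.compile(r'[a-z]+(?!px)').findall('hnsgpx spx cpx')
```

Because the assertion is negative and zero-width, positions next to the forbidden text are skipped.
Scanning left to right: at [0:6] → 'hnsgpx'; at [7:10] → 'spx'; at [11:14] → 'cpx'.
No capturing groups, so `findall` returns the 3 full match strings.

['hnsgpx', 'spx', 'cpx']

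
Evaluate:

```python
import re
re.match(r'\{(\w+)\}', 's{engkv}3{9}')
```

`re.match` only tries the pattern at the start of the string.
Here position 0 doesn't satisfy it, so the call returns None.

None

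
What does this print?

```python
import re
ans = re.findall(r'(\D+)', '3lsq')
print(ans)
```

This matches one or more of a non-digit (captured).
Matches: at [1:4] match 'lsq', group 1 = 'lsq'.
`findall` collects group 1 from the one match (1 total).

['lsq']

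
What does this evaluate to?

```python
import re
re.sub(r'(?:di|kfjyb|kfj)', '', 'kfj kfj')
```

Matches: at [0:3] → 'kfj'; at [4:7] → 'kfj'.
Each match is replaced by ''.

' '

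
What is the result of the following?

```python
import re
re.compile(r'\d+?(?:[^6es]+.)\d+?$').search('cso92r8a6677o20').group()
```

'6677o20'

Pattern: one or more of a digit (lazy); then one or more of any character except [6es], then any character (non-capturing group); then one or more of a digit (lazy); then anchored at the end.
Unlike `match`, `search` isn't anchored — it looks for the pattern anywhere in the string.
The match spans [8:15] → '6677o20'.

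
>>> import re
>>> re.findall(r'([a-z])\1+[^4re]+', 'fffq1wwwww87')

['f']

A backreference is literal: `\1` must see the identical characters the first group matched.
`findall` collects group 1 from the one match (1 total).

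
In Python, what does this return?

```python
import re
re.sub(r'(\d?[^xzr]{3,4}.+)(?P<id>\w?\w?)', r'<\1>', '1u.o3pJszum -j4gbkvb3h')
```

'<1u.o3pJszum -j4gbkvb3h>'

The replacement refers to a captured group, so each match is rewritten using its own captured text.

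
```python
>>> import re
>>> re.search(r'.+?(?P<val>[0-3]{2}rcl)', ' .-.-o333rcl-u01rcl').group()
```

' .-.-o333rcl'

Pattern: one or more of any character (lazy); then exactly 2 of a character in [0-3], then the literal 'rcl' (captured as 'val').
`search` walks the string left to right and returns the first match it finds.
The match spans [0:12] → ' .-.-o333rcl'.
Captured: group 1 = '33rcl'.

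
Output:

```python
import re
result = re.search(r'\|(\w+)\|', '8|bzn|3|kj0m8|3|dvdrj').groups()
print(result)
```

('bzn',)

`search` walks the string left to right and returns the first match it finds.
The match spans [1:6] → '|bzn|'.
Captured: group 1 = 'bzn'.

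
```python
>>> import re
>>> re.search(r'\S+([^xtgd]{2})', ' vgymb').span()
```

(1, 6)

Pattern: one or more of a non-whitespace character; then exactly 2 of any character except [xtgd] (captured).
`search` walks the string left to right and returns the first match it finds.
The match spans [1:6] → 'vgymb'.
Captured: group 1 = 'mb'.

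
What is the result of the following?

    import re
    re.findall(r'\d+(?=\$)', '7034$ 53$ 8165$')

Because the assertion is zero-width, the text it checks is not consumed and won't appear in the result.
No capturing groups, so `findall` returns the 3 full match strings.

['7034', '53', '8165']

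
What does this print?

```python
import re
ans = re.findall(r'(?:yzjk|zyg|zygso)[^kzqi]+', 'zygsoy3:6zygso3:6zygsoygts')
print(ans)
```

Walking the string: at [0:9] → 'zygsoy3:6'; at [9:17] → 'zygso3:6'; at [17:26] → 'zygsoygts'.
No capturing groups, so `findall` returns the 3 full match strings.

['zygsoy3:6', 'zygso3:6', 'zygsoygts']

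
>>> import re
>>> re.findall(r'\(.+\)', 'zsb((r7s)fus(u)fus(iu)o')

['((r7s)fus(u)fus(iu)']

Scanning left to right: at [3:22] → '((r7s)fus(u)fus(iu)'.
Since nothing is captured, `findall` lists the 1 matched substring directly.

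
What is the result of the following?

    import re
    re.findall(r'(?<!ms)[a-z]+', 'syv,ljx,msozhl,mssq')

['syv', 'ljx', 'msozhl', 'mssq']

The negative lookaround is zero-width — it rules out positions where the adjacent text would match, without consuming anything.
No capturing groups, so `findall` returns the 4 full match strings.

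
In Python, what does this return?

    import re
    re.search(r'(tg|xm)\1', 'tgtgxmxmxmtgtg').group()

`\1` is not a pattern — it's the concrete string captured by group 1, re-applied verbatim.
`re.search` scans for the first position where the pattern succeeds.
The match spans [0:4] → 'tgtg'.
Captured: group 1 = 'tg'.

'tgtg'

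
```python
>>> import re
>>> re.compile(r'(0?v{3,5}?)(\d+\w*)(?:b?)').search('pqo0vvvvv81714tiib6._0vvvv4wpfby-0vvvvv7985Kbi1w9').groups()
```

The pattern matches optionally a literal '0', then 3 to 5 of a literal 'v' (lazy) (captured); then one or more of a digit, then zero or more of a word character (captured); then optionally a literal 'b' (non-capturing group).
`re.search` scans for the first position where the pattern succeeds.
The match spans [3:19] → '0vvvvv81714tiib6'.
Captured: group 1 = '0vvvvv', group 2 = '81714tiib6'.

('0vvvvv', '81714tiib6')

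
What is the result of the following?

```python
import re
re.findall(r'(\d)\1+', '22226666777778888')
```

['2', '6', '7', '8']

`\1` has to match the exact text group 1 already captured.
`findall` collects group 1 from each match (4 total).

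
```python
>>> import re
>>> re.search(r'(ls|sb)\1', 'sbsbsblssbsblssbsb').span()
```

(0, 4)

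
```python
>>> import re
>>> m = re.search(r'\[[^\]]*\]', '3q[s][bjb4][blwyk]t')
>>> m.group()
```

'[s]'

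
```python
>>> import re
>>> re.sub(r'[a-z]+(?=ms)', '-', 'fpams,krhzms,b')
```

The positive lookaround only admits positions where the adjacent text matches; those characters stay outside the span.
Matches: at [0:3] → 'fpa'; at [6:10] → 'krhz'.
Every occurrence is swapped for '-'.

'-ms,-ms,b'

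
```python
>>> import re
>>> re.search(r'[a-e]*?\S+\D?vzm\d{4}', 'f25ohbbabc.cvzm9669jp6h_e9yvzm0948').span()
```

The match spans [0:34] → 'f25ohbbabc.cvzm9669jp6h_e9yvzm0948'.

(0, 34)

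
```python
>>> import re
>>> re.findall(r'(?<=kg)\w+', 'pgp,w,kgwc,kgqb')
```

['wc', 'qb']

The `(?=…)`/`(?<=…)` assertion just peeks at neighbouring text; it doesn't advance the match position.
Matches: at [8:10] → 'wc'; at [13:15] → 'qb'.
With no groups in the pattern, `findall` gives back each whole match — 2 here.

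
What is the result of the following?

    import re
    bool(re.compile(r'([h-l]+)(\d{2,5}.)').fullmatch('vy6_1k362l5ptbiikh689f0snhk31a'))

False

The pattern matches one or more of a character in [h-l] (captured); then 2 to 5 of a digit, then any character (captured).
`re.fullmatch` is like wrapping the pattern in `^…$` (in single-line mode).
Here there's no way to consume every character, so the call returns None, and `bool(None)` is False.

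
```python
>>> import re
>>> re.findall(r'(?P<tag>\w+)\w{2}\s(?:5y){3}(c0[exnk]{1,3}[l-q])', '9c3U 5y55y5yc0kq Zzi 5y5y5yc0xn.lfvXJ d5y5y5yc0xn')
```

[('Z', 'c0xn')]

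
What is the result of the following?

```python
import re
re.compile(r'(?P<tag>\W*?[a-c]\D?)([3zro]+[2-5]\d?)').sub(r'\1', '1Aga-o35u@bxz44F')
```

Each match is replaced using the text its own group 1 captured.

'1Aga-u@bxF'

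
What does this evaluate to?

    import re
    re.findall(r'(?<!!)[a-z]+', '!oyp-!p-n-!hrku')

A negative assertion filters positions out without eating any characters.
Scanning left to right: at [2:4] → 'yp'; at [8:9] → 'n'; at [12:15] → 'rku'.
With no groups in the pattern, `findall` gives back each whole match — 3 here.

['yp', 'n', 'rku']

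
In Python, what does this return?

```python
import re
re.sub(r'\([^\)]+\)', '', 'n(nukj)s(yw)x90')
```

'nsx90'

Matches: at [1:7] → '(nukj)'; at [8:12] → '(yw)'.
`sub` substitutes '' at each match site.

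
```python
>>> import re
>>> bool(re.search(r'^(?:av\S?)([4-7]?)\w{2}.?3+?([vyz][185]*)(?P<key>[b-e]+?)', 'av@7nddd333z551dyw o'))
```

Pattern: anchored at the start of the string; then the literal 'av', then optionally a non-whitespace character (non-capturing group); then optionally a character in [4-7] (captured); then exactly 2 of a word character, then optionally any character, then one or more of a literal '3' (lazy); then one of [vyz], then zero or more of one of [185] (captured); then one or more of a character in [b-e] (lazy) (captured as 'key').
`re.search` tries every starting position until one works.
Here nothing in the string fits, so the call returns None, and `bool(None)` is False.

False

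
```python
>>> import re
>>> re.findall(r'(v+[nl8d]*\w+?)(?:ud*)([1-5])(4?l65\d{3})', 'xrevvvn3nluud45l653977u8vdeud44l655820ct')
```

Pattern: one or more of the literal 'v', then zero or more of one of [nl8d], then one or more of a word character (lazy) (captured); then a literal 'u', then zero or more of a literal 'd' (non-capturing group); then a character in [1-5] (captured); then optionally a literal '4', then the literal 'l65', then exactly 3 of a digit (captured).
3 groups means the one result is a tuple of 3 captured strings — 1 here.

[('vvvn3nluud45l653977u8vde', '4', '4l65582')]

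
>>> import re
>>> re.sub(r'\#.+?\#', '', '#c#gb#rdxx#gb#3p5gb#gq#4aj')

'gbgbgq#4aj'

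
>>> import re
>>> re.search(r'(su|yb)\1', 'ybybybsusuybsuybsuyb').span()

(0, 4)

The backreference `\1` re-matches whatever the first group consumed, character for character.
`re.search` tries every starting position until one works.
The match spans [0:4] → 'ybyb'.
Captured: group 1 = 'yb'.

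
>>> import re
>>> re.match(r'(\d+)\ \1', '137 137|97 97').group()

'137 137'

With `match`, the pattern is implicitly anchored at the beginning.
The match spans [0:7] → '137 137'.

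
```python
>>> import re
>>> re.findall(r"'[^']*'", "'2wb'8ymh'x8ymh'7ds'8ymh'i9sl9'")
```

Matches: at [0:5] → "'2wb'"; at [9:16] → "'x8ymh'"; at [19:25] → "'8ymh'".
With no groups in the pattern, `findall` gives back each whole match — 3 here.

["'2wb'", "'x8ymh'", "'8ymh'"]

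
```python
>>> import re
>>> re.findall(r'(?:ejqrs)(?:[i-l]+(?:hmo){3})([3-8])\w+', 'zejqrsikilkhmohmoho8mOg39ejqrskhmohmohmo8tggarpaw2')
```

Pattern: the literal 'ejq', then the literal 'rs' (non-capturing group); then one or more of a character in [i-l], then the literal 'hmo' repeated 3 times (non-capturing group); then a character in [3-8] (captured); then one or more of a word character.
Matches: at [25:50] match 'ejqrskhmohmohmo8tggarpaw2', group 1 = '8'.
One capturing group, so `findall` returns just the captured substring from the one match — 1 in all.

['8']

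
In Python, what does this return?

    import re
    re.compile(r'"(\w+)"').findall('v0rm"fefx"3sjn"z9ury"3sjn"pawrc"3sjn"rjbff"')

['fefx', 'z9ury', 'pawrc', 'rjbff']

Scanning left to right: at [4:10] match '"fefx"', group 1 = 'fefx'; at [14:21] match '"z9ury"', group 1 = 'z9ury'; at [25:32] match '"pawrc"', group 1 = 'pawrc'; at [36:43] match '"rjbff"', group 1 = 'rjbff'.
Because there's exactly one group, `findall` drops the full match and keeps group 1 from each hit.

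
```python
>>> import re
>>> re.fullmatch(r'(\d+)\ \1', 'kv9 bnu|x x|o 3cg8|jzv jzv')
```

The backreference `\1` re-matches whatever the first group consumed, character for character.
`fullmatch` succeeds only if the pattern covers the string from start to end.
Here the pattern can't cover the whole string, so the call returns None.

None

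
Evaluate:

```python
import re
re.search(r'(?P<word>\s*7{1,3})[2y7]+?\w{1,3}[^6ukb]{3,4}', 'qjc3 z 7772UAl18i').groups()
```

(' 777',)

This matches zero or more of whitespace, then 1 to 3 of the literal '7' (captured as 'word'); then one or more of one of [2y7] (lazy), then 1 to 3 of a word character, then 3 to 4 of any character except [6ukb].
Unlike `match`, `search` isn't anchored — it looks for the pattern anywhere in the string.
The match spans [6:17] → ' 7772UAl18i'.
Captured: group 1 = ' 777'.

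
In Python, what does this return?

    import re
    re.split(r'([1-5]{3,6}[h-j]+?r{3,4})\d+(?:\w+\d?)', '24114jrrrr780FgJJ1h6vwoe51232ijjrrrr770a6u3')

['', '24114jrrrr', '']

The pattern matches 3 to 6 of a character in [1-5], then one or more of a character in [h-j] (lazy), then 3 to 4 of a literal 'r' (captured); then one or more of a digit; then one or more of a word character, then optionally a digit (non-capturing group).
Matches to split on: at [0:43] → '24114jrrrr780FgJJ1h6vwoe51232ijjrrrr770a6u3'.
The group in the pattern means `split` returns the separators' captures alongside the pieces.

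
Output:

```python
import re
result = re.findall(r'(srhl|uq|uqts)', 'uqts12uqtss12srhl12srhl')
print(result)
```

['uq', 'uq', 'srhl', 'srhl']

Alternation tries branches left to right and keeps the first one that lets the overall match succeed at that position.
Matches: at [0:2] match 'uq', group 1 = 'uq'; at [6:8] match 'uq', group 1 = 'uq'; at [13:17] match 'srhl', group 1 = 'srhl'; at [19:23] match 'srhl', group 1 = 'srhl'.
Because there's exactly one group, `findall` drops the full match and keeps group 1 from each hit.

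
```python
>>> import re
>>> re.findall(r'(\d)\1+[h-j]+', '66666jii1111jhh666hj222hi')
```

['6', '1', '6', '2']

The backreference `\1` re-matches whatever the first group consumed, character for character.
Matches: at [0:8] match '66666jii', group 1 = '6'; at [8:15] match '1111jhh', group 1 = '1'; at [15:20] match '666hj', group 1 = '6'; at [20:25] match '222hi', group 1 = '2'.
`findall` collects group 1 from each match (4 total).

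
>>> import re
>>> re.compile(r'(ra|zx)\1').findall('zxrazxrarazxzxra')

['ra', 'zx']

After group 1 captures some text, `\1` only succeeds where that same text appears again.
Scanning left to right: at [6:10] match 'rara', group 1 = 'ra'; at [10:14] match 'zxzx', group 1 = 'zx'.
One capturing group, so `findall` returns just the captured substring from each match — 2 in all.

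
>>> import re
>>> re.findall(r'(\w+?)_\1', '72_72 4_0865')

After group 1 captures some text, `\1` only succeeds where that same text appears again.
Matches: at [0:5] match '72_72', group 1 = '72'.
Because there's exactly one group, `findall` drops the full match and keeps group 1 from the one hit.

['72']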